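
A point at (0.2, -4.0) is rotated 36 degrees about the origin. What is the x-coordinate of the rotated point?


x' = x*cos(theta) - y*sin(theta)
cos(36 deg) = 0.809, sin(36 deg) = 0.5878
x' = 0.2 * 0.809 - -4.0 * 0.5878
= 0.1618 - -2.3511
= 2.5129


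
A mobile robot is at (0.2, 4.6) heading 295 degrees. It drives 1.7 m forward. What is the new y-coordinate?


y_new = y0 + d*sin(theta)
= 4.6 + 1.7*sin(295)
= 4.6 + -1.5407
= 3.0593


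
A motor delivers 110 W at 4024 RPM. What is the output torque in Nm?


omega = 4024 * 2*pi/60 = 421.3923 rad/s
tau = P / omega = 110 / 421.3923
= 0.261 Nm


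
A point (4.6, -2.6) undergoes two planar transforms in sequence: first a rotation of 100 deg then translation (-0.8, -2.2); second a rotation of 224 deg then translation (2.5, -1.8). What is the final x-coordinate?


After transform 1:
x1 = cos(100)*4.6 - sin(100)*-2.6 + -0.8 = 0.9617
y1 = sin(100)*4.6 + cos(100)*-2.6 + -2.2 = 2.7816
After transform 2:
x2 = cos(224)*0.9617 - sin(224)*2.7816 + 2.5
= 3.7405


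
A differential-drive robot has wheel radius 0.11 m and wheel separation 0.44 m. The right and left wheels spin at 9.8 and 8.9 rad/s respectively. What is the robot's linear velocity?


vR = r*wR = 0.11*9.8 = 1.078 m/s
vL = r*wL = 0.11*8.9 = 0.979 m/s
v = (vR+vL)/2 = 1.0285 m/s
omega = (vR-vL)/L = 0.225 rad/s
linear velocity = 1.0285 m/s


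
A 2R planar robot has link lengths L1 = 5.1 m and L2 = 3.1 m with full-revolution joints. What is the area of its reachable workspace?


r_max = L1 + L2 = 8.2 m
r_min = |L1 - L2| = 2.0 m
Area = pi*(r_max^2 - r_min^2)
= pi*(67.24 - 4.0)
= pi * 63.24
= 198.6743 m^2


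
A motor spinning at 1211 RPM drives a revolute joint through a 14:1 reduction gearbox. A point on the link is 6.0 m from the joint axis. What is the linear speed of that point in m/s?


omega_motor = 1211 * 2*pi/60 = 126.8156 rad/s
omega_joint = omega_motor / 14 = 9.0583 rad/s
v = omega_joint * r = 9.0583 * 6.0
= 54.3496 m/s


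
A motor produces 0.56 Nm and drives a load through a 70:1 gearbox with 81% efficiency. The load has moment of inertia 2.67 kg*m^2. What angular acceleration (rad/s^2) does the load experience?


tau_out = tau_motor * N * eta
= 0.56 * 70 * 0.81 = 31.752 Nm
alpha = tau_out / I = 31.752 / 2.67
= 11.8921 rad/s^2


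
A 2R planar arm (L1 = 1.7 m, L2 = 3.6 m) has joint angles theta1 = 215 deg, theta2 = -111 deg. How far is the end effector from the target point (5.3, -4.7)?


End effector via forward kinematics:
x = L1*cos(t1) + L2*cos(t1+t2) = -2.2635
y = L1*sin(t1) + L2*sin(t1+t2) = 2.518
Distance to target:
d = sqrt((5.3 - -2.2635)^2 + (-4.7 - 2.518)^2)
= sqrt(57.2062 + 52.0993)
= 10.4549 m


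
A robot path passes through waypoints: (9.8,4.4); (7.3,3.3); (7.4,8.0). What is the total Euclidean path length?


Segment lengths:
  seg1 = sqrt((-2.5)^2 + (-1.1)^2) = 2.7313
  seg2 = sqrt((0.1)^2 + (4.7)^2) = 4.7011
Total = 7.4324


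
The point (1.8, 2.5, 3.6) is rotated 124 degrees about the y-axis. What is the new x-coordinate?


Rotation about y-axis: x' = x*cos(theta) + z*sin(theta)
= 1.8 * -0.5592 + 3.6 * 0.829
= 1.978


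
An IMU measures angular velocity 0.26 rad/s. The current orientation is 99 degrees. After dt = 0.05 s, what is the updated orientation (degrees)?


delta_theta = w * dt = 0.26 * 0.05 = 0.013 rad
= 0.7448 deg
theta_new = 99 + 0.7448 = 99.7448 deg


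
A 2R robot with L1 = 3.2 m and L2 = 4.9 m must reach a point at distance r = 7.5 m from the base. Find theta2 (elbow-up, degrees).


cos(theta2) = (r^2 - L1^2 - L2^2) / (2*L1*L2)
cos(theta2) = (56.25 - 10.24 - 24.01) / 31.36
cos(theta2) = 0.701531
theta2 = 45.4501 degrees


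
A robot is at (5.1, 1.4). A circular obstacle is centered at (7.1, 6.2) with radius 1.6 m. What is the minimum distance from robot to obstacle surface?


center_dist = sqrt((5.1-7.1)^2 + (1.4-6.2)^2)
= sqrt(4.0 + 23.04)
= 5.2
min_dist = center_dist - radius = 5.2 - 1.6 = 3.6 m


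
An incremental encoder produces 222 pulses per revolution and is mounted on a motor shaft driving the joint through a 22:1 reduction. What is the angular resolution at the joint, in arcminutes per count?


counts per rev = 222
effective counts at joint = 222 * 22 = 4884
resolution = 360*60 / 4884
= 4.4226 arcmin/count


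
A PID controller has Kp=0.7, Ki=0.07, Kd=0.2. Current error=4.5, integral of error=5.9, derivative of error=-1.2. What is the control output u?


u = Kp*e + Ki*int(e) + Kd*de/dt
= 0.7*4.5 + 0.07*5.9 + 0.2*(-1.2)
= 3.15 + 0.413 + -0.24
= 3.323


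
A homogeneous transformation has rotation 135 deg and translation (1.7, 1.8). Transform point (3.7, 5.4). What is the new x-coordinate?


x' = cos(theta)*px - sin(theta)*py + tx
= -0.7071*3.7 - 0.7071*5.4 + 1.7
= -4.7347


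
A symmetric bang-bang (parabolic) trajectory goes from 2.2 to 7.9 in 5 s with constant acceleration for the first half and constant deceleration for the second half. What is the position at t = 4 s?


Symmetric rest-to-rest: each phase covers (pf-p0)/2 in time T/2. 0.5*a*(T/2)^2 = (pf-p0)/2 => a = 4*(pf-p0)/T^2
a = 4*(7.9-2.2)/5^2 = 0.912
t = 4 is in the deceleration phase (t > T/2).
p = pf - 0.5*a*(T-t)^2 = 7.9 - 0.5*0.912*1^2
= 7.444


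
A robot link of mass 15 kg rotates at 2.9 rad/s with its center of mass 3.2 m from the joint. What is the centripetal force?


F = m * omega^2 * r
= 15 * 2.9^2 * 3.2
= 15 * 8.41 * 3.2
= 403.68 N


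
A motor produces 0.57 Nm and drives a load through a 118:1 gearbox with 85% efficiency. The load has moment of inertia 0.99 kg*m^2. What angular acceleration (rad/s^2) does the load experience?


tau_out = tau_motor * N * eta
= 0.57 * 118 * 0.85 = 57.171 Nm
alpha = tau_out / I = 57.171 / 0.99
= 57.7485 rad/s^2


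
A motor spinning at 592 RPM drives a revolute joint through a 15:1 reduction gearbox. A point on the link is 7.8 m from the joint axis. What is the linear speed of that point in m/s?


omega_motor = 592 * 2*pi/60 = 61.9941 rad/s
omega_joint = omega_motor / 15 = 4.1329 rad/s
v = omega_joint * r = 4.1329 * 7.8
= 32.2369 m/s


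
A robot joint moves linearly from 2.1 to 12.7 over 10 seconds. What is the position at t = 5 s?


s = t/T = 5/10 = 0.5
p(t) = p0 + (pf-p0)*s
= 2.1 + (12.7 - 2.1) * 0.5
= 7.4


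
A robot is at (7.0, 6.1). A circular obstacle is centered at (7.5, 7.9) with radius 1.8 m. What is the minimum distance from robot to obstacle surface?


center_dist = sqrt((7.0-7.5)^2 + (6.1-7.9)^2)
= sqrt(0.25 + 3.24)
= 1.8682
min_dist = center_dist - radius = 1.8682 - 1.8 = 0.0682 m


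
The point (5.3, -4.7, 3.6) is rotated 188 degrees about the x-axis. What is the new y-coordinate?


Rotation about x-axis: y' = y*cos(theta) - z*sin(theta)
= -4.7 * -0.9903 - 3.6 * -0.1392
= 5.1553


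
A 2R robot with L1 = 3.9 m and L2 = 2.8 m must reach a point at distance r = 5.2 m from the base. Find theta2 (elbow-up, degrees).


cos(theta2) = (r^2 - L1^2 - L2^2) / (2*L1*L2)
cos(theta2) = (27.04 - 15.21 - 7.84) / 21.84
cos(theta2) = 0.182692
theta2 = 79.4734 degrees


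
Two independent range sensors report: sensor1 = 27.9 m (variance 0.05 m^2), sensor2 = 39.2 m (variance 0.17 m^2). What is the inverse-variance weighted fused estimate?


w1 = (1/var1) / (1/var1 + 1/var2)
   = 20.0 / (20.0 + 5.8824) = 0.7727
w2 = 1 - w1 = 0.2273
fused = w1*s1 + w2*s2 = 21.5591 + 8.9091
= 30.4682 m


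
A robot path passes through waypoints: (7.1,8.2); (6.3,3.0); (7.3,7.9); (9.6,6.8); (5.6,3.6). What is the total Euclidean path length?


Segment lengths:
  seg1 = sqrt((-0.8)^2 + (-5.2)^2) = 5.2612
  seg2 = sqrt((1.0)^2 + (4.9)^2) = 5.001
  seg3 = sqrt((2.3)^2 + (-1.1)^2) = 2.5495
  seg4 = sqrt((-4.0)^2 + (-3.2)^2) = 5.1225
Total = 17.9342


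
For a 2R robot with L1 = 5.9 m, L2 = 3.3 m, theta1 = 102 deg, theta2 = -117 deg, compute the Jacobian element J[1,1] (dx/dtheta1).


J[1,1] = -L1*sin(t1) - L2*sin(t1+t2)
= -5.9*sin(102) - 3.3*sin(-15)
= -4.917


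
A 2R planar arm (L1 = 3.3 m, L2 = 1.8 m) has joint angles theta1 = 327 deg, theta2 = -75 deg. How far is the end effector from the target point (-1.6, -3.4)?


End effector via forward kinematics:
x = L1*cos(t1) + L2*cos(t1+t2) = 2.2114
y = L1*sin(t1) + L2*sin(t1+t2) = -3.5092
Distance to target:
d = sqrt((-1.6 - 2.2114)^2 + (-3.4 - -3.5092)^2)
= sqrt(14.5266 + 0.0119)
= 3.8129 m


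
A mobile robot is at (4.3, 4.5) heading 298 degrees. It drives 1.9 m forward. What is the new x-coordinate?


x_new = x0 + d*cos(theta)
= 4.3 + 1.9*cos(298)
= 4.3 + 0.892
= 5.192


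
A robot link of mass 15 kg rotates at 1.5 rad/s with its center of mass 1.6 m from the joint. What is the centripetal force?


F = m * omega^2 * r
= 15 * 1.5^2 * 1.6
= 15 * 2.25 * 1.6
= 54.0 N


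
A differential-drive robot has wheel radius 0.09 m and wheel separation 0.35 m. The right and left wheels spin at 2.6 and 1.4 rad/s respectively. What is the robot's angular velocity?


vR = r*wR = 0.09*2.6 = 0.234 m/s
vL = r*wL = 0.09*1.4 = 0.126 m/s
v = (vR+vL)/2 = 0.18 m/s
omega = (vR-vL)/L = 0.3086 rad/s
angular velocity = 0.3086 rad/s


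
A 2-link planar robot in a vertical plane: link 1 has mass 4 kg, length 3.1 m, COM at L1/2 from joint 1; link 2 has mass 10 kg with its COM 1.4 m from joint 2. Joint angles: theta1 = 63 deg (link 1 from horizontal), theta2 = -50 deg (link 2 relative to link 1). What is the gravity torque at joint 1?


Horizontal distance from joint 1 to link-1 COM:
  x_c1 = (L1/2)*cos(t1) = 1.55 * 0.454 = 0.7037 m
Horizontal distance from joint 1 to link-2 COM:
  x_c2 = L1*cos(t1) + Lc2*cos(t1+t2)
       = 3.1*0.454 + 1.4*0.9744 = 2.7715 m
tau1 = m1*g*x_c1 + m2*g*x_c2
     = 4*9.81*0.7037 + 10*9.81*2.7715
     = 27.6126 + 271.883
     = 299.4956 Nm


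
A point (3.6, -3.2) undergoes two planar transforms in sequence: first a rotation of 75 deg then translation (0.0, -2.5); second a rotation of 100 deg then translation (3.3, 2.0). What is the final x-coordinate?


After transform 1:
x1 = cos(75)*3.6 - sin(75)*-3.2 + 0.0 = 4.0227
y1 = sin(75)*3.6 + cos(75)*-3.2 + -2.5 = 0.1491
After transform 2:
x2 = cos(100)*4.0227 - sin(100)*0.1491 + 3.3
= 2.4546


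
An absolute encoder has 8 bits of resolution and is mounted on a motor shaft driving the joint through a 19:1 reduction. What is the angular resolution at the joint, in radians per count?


counts = 2^8 = 256
effective counts at joint = 256 * 19 = 4864
resolution = 2*pi / 4864
= 0.0013 rad/count


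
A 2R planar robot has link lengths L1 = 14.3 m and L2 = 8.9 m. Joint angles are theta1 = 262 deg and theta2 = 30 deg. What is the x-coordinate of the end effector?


Convert angles to radians: theta1 = 4.5728, theta2 = 0.5236
x = L1*cos(theta1) + L2*cos(theta1+theta2)
x = -1.9902 + 3.334
x = 1.3438


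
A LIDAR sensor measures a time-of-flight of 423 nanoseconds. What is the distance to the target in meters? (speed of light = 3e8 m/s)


tof = 423 ns = 4.23e-07 s
dist = c * tof / 2
= 3e8 * 4.23e-07 / 2
= 63.45 m


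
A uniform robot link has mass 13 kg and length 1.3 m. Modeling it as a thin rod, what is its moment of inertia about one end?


I = (1/3) * m * L^2
= (1/3) * 13 * 1.3^2
= 0.333333 * 13 * 1.69
= 7.3233 kg*m^2


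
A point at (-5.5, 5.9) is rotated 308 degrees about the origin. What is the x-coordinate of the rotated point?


x' = x*cos(theta) - y*sin(theta)
cos(308 deg) = 0.6157, sin(308 deg) = -0.788
x' = -5.5 * 0.6157 - 5.9 * -0.788
= -3.3861 - -4.6493
= 1.2631


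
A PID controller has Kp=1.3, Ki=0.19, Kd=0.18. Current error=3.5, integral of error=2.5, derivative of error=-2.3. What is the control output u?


u = Kp*e + Ki*int(e) + Kd*de/dt
= 1.3*3.5 + 0.19*2.5 + 0.18*(-2.3)
= 4.55 + 0.475 + -0.414
= 4.611


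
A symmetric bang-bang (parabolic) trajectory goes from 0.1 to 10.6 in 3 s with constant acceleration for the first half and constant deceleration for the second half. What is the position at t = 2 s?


Symmetric rest-to-rest: each phase covers (pf-p0)/2 in time T/2. 0.5*a*(T/2)^2 = (pf-p0)/2 => a = 4*(pf-p0)/T^2
a = 4*(10.6-0.1)/3^2 = 4.6667
t = 2 is in the deceleration phase (t > T/2).
p = pf - 0.5*a*(T-t)^2 = 10.6 - 0.5*4.6667*1^2
= 8.2667


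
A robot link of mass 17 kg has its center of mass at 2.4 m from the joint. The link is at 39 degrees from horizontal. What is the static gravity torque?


tau = m*g*L*cos(angle)
= 17 * 9.81 * 2.4 * cos(39 deg)
= 17 * 9.81 * 2.4 * 0.7771
= 311.0511 Nm


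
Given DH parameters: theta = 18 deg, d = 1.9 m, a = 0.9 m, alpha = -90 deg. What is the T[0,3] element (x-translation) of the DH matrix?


T[0,3] = a * cos(theta)
= 0.9 * cos(18 deg)
= 0.9 * 0.9511
= 0.856


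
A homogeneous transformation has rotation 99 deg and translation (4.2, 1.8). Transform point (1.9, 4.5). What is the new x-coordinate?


x' = cos(theta)*px - sin(theta)*py + tx
= -0.1564*1.9 - 0.9877*4.5 + 4.2
= -0.5418


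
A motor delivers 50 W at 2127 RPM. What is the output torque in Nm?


omega = 2127 * 2*pi/60 = 222.7389 rad/s
tau = P / omega = 50 / 222.7389
= 0.2245 Nm


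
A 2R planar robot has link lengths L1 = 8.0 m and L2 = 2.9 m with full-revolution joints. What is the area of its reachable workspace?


r_max = L1 + L2 = 10.9 m
r_min = |L1 - L2| = 5.1 m
Area = pi*(r_max^2 - r_min^2)
= pi*(118.81 - 26.01)
= pi * 92.8
= 291.5398 m^2


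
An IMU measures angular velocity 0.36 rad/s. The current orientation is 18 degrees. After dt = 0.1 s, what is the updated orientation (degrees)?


delta_theta = w * dt = 0.36 * 0.1 = 0.036 rad
= 2.0626 deg
theta_new = 18 + 2.0626 = 20.0626 deg


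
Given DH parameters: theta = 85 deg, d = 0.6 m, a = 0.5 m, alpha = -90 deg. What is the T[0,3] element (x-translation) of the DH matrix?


T[0,3] = a * cos(theta)
= 0.5 * cos(85 deg)
= 0.5 * 0.0872
= 0.0436


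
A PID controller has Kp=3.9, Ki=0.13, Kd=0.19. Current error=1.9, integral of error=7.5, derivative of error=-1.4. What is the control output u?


u = Kp*e + Ki*int(e) + Kd*de/dt
= 3.9*1.9 + 0.13*7.5 + 0.19*(-1.4)
= 7.41 + 0.975 + -0.266
= 8.119


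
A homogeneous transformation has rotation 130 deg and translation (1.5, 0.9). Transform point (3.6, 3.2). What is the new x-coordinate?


x' = cos(theta)*px - sin(theta)*py + tx
= -0.6428*3.6 - 0.766*3.2 + 1.5
= -3.2654


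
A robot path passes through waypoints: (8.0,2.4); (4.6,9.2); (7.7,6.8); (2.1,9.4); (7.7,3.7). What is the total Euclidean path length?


Segment lengths:
  seg1 = sqrt((-3.4)^2 + (6.8)^2) = 7.6026
  seg2 = sqrt((3.1)^2 + (-2.4)^2) = 3.9205
  seg3 = sqrt((-5.6)^2 + (2.6)^2) = 6.1741
  seg4 = sqrt((5.6)^2 + (-5.7)^2) = 7.9906
Total = 25.6878


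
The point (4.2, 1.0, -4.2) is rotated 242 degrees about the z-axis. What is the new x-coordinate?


Rotation about z-axis: x' = x*cos(theta) - y*sin(theta)
= 4.2 * -0.4695 - 1.0 * -0.8829
= -1.0888


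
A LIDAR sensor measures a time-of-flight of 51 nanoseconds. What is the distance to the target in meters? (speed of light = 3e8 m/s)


tof = 51 ns = 5.1e-08 s
dist = c * tof / 2
= 3e8 * 5.1e-08 / 2
= 7.65 m


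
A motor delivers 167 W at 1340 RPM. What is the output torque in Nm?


omega = 1340 * 2*pi/60 = 140.3245 rad/s
tau = P / omega = 167 / 140.3245
= 1.1901 Nm


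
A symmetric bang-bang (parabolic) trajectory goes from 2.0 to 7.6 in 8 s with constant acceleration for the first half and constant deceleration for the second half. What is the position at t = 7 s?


Symmetric rest-to-rest: each phase covers (pf-p0)/2 in time T/2. 0.5*a*(T/2)^2 = (pf-p0)/2 => a = 4*(pf-p0)/T^2
a = 4*(7.6-2.0)/8^2 = 0.35
t = 7 is in the deceleration phase (t > T/2).
p = pf - 0.5*a*(T-t)^2 = 7.6 - 0.5*0.35*1^2
= 7.425


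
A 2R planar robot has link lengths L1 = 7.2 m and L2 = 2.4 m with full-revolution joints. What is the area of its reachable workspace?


r_max = L1 + L2 = 9.6 m
r_min = |L1 - L2| = 4.8 m
Area = pi*(r_max^2 - r_min^2)
= pi*(92.16 - 23.04)
= pi * 69.12
= 217.1469 m^2


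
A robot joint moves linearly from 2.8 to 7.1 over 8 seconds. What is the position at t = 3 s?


s = t/T = 3/8 = 0.375
p(t) = p0 + (pf-p0)*s
= 2.8 + (7.1 - 2.8) * 0.375
= 4.4125


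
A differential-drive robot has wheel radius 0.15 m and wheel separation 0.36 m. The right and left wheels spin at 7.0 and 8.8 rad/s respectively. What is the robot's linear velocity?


vR = r*wR = 0.15*7.0 = 1.05 m/s
vL = r*wL = 0.15*8.8 = 1.32 m/s
v = (vR+vL)/2 = 1.185 m/s
omega = (vR-vL)/L = -0.75 rad/s
linear velocity = 1.185 m/s


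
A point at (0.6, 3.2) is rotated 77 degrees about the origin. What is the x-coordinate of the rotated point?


x' = x*cos(theta) - y*sin(theta)
cos(77 deg) = 0.225, sin(77 deg) = 0.9744
x' = 0.6 * 0.225 - 3.2 * 0.9744
= 0.135 - 3.118
= -2.983


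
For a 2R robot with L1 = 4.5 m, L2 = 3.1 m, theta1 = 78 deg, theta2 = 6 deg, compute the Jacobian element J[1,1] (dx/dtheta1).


J[1,1] = -L1*sin(t1) - L2*sin(t1+t2)
= -4.5*sin(78) - 3.1*sin(84)
= -7.4847


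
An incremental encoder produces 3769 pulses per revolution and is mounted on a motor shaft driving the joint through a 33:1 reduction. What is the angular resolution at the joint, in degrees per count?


counts per rev = 3769
effective counts at joint = 3769 * 33 = 124377
resolution = 360 / 124377
= 0.0029 deg/count


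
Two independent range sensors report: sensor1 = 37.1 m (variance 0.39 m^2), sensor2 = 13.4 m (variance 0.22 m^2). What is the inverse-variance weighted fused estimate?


w1 = (1/var1) / (1/var1 + 1/var2)
   = 2.5641 / (2.5641 + 4.5455) = 0.3607
w2 = 1 - w1 = 0.6393
fused = w1*s1 + w2*s2 = 13.3803 + 8.5672
= 21.9475 m


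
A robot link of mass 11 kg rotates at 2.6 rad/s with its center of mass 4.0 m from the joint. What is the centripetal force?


F = m * omega^2 * r
= 11 * 2.6^2 * 4.0
= 11 * 6.76 * 4.0
= 297.44 N


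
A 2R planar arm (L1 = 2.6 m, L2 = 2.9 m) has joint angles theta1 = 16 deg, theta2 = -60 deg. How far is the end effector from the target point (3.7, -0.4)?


End effector via forward kinematics:
x = L1*cos(t1) + L2*cos(t1+t2) = 4.5854
y = L1*sin(t1) + L2*sin(t1+t2) = -1.2979
Distance to target:
d = sqrt((3.7 - 4.5854)^2 + (-0.4 - -1.2979)^2)
= sqrt(0.7839 + 0.8061)
= 1.261 m


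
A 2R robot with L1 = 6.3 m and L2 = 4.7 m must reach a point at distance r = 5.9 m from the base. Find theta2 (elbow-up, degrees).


cos(theta2) = (r^2 - L1^2 - L2^2) / (2*L1*L2)
cos(theta2) = (34.81 - 39.69 - 22.09) / 59.22
cos(theta2) = -0.45542
theta2 = 117.092 degrees


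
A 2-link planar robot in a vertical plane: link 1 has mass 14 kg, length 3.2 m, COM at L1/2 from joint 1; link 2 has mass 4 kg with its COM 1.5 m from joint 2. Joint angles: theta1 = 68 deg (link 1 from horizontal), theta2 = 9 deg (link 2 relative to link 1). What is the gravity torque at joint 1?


Horizontal distance from joint 1 to link-1 COM:
  x_c1 = (L1/2)*cos(t1) = 1.6 * 0.3746 = 0.5994 m
Horizontal distance from joint 1 to link-2 COM:
  x_c2 = L1*cos(t1) + Lc2*cos(t1+t2)
       = 3.2*0.3746 + 1.5*0.225 = 1.5362 m
tau1 = m1*g*x_c1 + m2*g*x_c2
     = 14*9.81*0.5994 + 4*9.81*1.5362
     = 82.3176 + 60.2792
     = 142.5968 Nm


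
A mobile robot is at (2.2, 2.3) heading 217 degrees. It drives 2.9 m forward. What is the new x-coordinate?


x_new = x0 + d*cos(theta)
= 2.2 + 2.9*cos(217)
= 2.2 + -2.316
= -0.116


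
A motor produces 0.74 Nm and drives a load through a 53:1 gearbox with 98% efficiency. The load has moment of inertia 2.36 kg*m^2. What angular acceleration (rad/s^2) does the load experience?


tau_out = tau_motor * N * eta
= 0.74 * 53 * 0.98 = 38.4356 Nm
alpha = tau_out / I = 38.4356 / 2.36
= 16.2863 rad/s^2


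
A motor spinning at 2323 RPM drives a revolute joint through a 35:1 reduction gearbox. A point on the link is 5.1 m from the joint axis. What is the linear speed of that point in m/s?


omega_motor = 2323 * 2*pi/60 = 243.264 rad/s
omega_joint = omega_motor / 35 = 6.9504 rad/s
v = omega_joint * r = 6.9504 * 5.1
= 35.447 m/s


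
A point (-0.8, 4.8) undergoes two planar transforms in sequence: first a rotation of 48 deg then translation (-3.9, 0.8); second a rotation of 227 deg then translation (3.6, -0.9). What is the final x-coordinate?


After transform 1:
x1 = cos(48)*-0.8 - sin(48)*4.8 + -3.9 = -8.0024
y1 = sin(48)*-0.8 + cos(48)*4.8 + 0.8 = 3.4173
After transform 2:
x2 = cos(227)*-8.0024 - sin(227)*3.4173 + 3.6
= 11.5569


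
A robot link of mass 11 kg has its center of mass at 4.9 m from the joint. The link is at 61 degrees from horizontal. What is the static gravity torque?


tau = m*g*L*cos(angle)
= 11 * 9.81 * 4.9 * cos(61 deg)
= 11 * 9.81 * 4.9 * 0.4848
= 256.3474 Nm


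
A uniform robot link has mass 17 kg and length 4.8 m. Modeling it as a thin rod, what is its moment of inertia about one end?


I = (1/3) * m * L^2
= (1/3) * 17 * 4.8^2
= 0.333333 * 17 * 23.04
= 130.56 kg*m^2


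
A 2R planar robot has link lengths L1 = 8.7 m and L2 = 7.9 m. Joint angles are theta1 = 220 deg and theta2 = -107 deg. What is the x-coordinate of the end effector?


Convert angles to radians: theta1 = 3.8397, theta2 = -1.8675
x = L1*cos(theta1) + L2*cos(theta1+theta2)
x = -6.6646 + -3.0868
x = -9.7514


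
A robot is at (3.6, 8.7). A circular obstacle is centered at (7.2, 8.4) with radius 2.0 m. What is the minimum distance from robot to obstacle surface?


center_dist = sqrt((3.6-7.2)^2 + (8.7-8.4)^2)
= sqrt(12.96 + 0.09)
= 3.6125
min_dist = center_dist - radius = 3.6125 - 2.0 = 1.6125 m


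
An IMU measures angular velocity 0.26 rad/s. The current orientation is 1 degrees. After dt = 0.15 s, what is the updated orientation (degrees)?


delta_theta = w * dt = 0.26 * 0.15 = 0.039 rad
= 2.2345 deg
theta_new = 1 + 2.2345 = 3.2345 deg


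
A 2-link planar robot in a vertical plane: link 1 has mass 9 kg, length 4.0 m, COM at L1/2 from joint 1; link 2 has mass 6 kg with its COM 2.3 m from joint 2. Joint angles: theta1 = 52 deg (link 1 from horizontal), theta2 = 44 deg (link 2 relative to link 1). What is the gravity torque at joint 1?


Horizontal distance from joint 1 to link-1 COM:
  x_c1 = (L1/2)*cos(t1) = 2.0 * 0.6157 = 1.2313 m
Horizontal distance from joint 1 to link-2 COM:
  x_c2 = L1*cos(t1) + Lc2*cos(t1+t2)
       = 4.0*0.6157 + 2.3*-0.1045 = 2.2222 m
tau1 = m1*g*x_c1 + m2*g*x_c2
     = 9*9.81*1.2313 + 6*9.81*2.2222
     = 108.7135 + 130.8005
     = 239.514 Nm


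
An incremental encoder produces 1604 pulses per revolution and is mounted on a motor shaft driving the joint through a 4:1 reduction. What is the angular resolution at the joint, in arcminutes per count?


counts per rev = 1604
effective counts at joint = 1604 * 4 = 6416
resolution = 360*60 / 6416
= 3.3666 arcmin/count


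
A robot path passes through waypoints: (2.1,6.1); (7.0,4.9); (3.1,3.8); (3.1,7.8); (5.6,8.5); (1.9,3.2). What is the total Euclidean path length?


Segment lengths:
  seg1 = sqrt((4.9)^2 + (-1.2)^2) = 5.0448
  seg2 = sqrt((-3.9)^2 + (-1.1)^2) = 4.0522
  seg3 = sqrt((0.0)^2 + (4.0)^2) = 4.0
  seg4 = sqrt((2.5)^2 + (0.7)^2) = 2.5962
  seg5 = sqrt((-3.7)^2 + (-5.3)^2) = 6.4637
Total = 22.1569


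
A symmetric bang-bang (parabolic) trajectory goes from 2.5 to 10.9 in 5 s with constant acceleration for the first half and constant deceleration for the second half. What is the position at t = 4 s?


Symmetric rest-to-rest: each phase covers (pf-p0)/2 in time T/2. 0.5*a*(T/2)^2 = (pf-p0)/2 => a = 4*(pf-p0)/T^2
a = 4*(10.9-2.5)/5^2 = 1.344
t = 4 is in the deceleration phase (t > T/2).
p = pf - 0.5*a*(T-t)^2 = 10.9 - 0.5*1.344*1^2
= 10.228


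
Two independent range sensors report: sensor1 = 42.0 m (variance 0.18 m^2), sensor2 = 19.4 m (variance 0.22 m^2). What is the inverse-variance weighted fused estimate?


w1 = (1/var1) / (1/var1 + 1/var2)
   = 5.5556 / (5.5556 + 4.5455) = 0.55
w2 = 1 - w1 = 0.45
fused = w1*s1 + w2*s2 = 23.1 + 8.73
= 31.83 m


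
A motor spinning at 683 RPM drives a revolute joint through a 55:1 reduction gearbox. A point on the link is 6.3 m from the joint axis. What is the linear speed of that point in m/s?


omega_motor = 683 * 2*pi/60 = 71.5236 rad/s
omega_joint = omega_motor / 55 = 1.3004 rad/s
v = omega_joint * r = 1.3004 * 6.3
= 8.1927 m/s


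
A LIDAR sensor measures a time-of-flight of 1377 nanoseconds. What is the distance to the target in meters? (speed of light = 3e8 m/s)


tof = 1377 ns = 1.377e-06 s
dist = c * tof / 2
= 3e8 * 1.377e-06 / 2
= 206.55 m


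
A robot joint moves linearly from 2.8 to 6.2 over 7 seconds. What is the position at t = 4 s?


s = t/T = 4/7 = 0.5714
p(t) = p0 + (pf-p0)*s
= 2.8 + (6.2 - 2.8) * 0.5714
= 4.7429


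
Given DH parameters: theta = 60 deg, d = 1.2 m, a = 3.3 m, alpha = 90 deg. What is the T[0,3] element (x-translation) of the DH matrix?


T[0,3] = a * cos(theta)
= 3.3 * cos(60 deg)
= 3.3 * 0.5
= 1.65


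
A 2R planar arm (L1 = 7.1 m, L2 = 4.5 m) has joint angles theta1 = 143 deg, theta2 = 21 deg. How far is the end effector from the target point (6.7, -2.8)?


End effector via forward kinematics:
x = L1*cos(t1) + L2*cos(t1+t2) = -9.996
y = L1*sin(t1) + L2*sin(t1+t2) = 5.5133
Distance to target:
d = sqrt((6.7 - -9.996)^2 + (-2.8 - 5.5133)^2)
= sqrt(278.7561 + 69.1102)
= 18.6512 m


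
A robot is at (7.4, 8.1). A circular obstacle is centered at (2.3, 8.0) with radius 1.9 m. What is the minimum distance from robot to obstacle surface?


center_dist = sqrt((7.4-2.3)^2 + (8.1-8.0)^2)
= sqrt(26.01 + 0.01)
= 5.101
min_dist = center_dist - radius = 5.101 - 1.9 = 3.201 m


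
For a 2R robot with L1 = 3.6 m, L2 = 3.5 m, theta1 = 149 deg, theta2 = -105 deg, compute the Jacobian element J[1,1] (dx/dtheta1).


J[1,1] = -L1*sin(t1) - L2*sin(t1+t2)
= -3.6*sin(149) - 3.5*sin(44)
= -4.2854


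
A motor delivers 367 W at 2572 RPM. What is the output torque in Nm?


omega = 2572 * 2*pi/60 = 269.3392 rad/s
tau = P / omega = 367 / 269.3392
= 1.3626 Nm


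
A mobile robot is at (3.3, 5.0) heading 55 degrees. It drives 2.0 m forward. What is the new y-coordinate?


y_new = y0 + d*sin(theta)
= 5.0 + 2.0*sin(55)
= 5.0 + 1.6383
= 6.6383


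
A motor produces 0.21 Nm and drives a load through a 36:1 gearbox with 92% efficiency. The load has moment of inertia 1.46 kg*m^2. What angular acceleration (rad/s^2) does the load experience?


tau_out = tau_motor * N * eta
= 0.21 * 36 * 0.92 = 6.9552 Nm
alpha = tau_out / I = 6.9552 / 1.46
= 4.7638 rad/s^2


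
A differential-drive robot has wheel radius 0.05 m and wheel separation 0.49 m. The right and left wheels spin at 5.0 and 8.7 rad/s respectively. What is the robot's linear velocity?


vR = r*wR = 0.05*5.0 = 0.25 m/s
vL = r*wL = 0.05*8.7 = 0.435 m/s
v = (vR+vL)/2 = 0.3425 m/s
omega = (vR-vL)/L = -0.3776 rad/s
linear velocity = 0.3425 m/s


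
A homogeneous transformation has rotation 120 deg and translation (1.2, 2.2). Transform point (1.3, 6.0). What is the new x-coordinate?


x' = cos(theta)*px - sin(theta)*py + tx
= -0.5*1.3 - 0.866*6.0 + 1.2
= -4.6462


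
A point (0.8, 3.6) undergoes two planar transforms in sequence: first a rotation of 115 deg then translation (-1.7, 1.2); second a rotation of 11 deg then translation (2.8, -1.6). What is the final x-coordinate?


After transform 1:
x1 = cos(115)*0.8 - sin(115)*3.6 + -1.7 = -5.3008
y1 = sin(115)*0.8 + cos(115)*3.6 + 1.2 = 0.4036
After transform 2:
x2 = cos(11)*-5.3008 - sin(11)*0.4036 + 2.8
= -2.4804


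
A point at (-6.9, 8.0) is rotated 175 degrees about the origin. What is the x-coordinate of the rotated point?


x' = x*cos(theta) - y*sin(theta)
cos(175 deg) = -0.9962, sin(175 deg) = 0.0872
x' = -6.9 * -0.9962 - 8.0 * 0.0872
= 6.8737 - 0.6972
= 6.1765


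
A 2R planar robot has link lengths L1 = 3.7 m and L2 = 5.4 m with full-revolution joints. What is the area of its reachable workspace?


r_max = L1 + L2 = 9.1 m
r_min = |L1 - L2| = 1.7 m
Area = pi*(r_max^2 - r_min^2)
= pi*(82.81 - 2.89)
= pi * 79.92
= 251.0761 m^2


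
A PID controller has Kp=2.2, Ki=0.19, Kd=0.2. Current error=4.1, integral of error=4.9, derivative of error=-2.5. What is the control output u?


u = Kp*e + Ki*int(e) + Kd*de/dt
= 2.2*4.1 + 0.19*4.9 + 0.2*(-2.5)
= 9.02 + 0.931 + -0.5
= 9.451


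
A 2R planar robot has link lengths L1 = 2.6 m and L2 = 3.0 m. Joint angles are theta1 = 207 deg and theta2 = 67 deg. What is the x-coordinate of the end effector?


Convert angles to radians: theta1 = 3.6128, theta2 = 1.1694
x = L1*cos(theta1) + L2*cos(theta1+theta2)
x = -2.3166 + 0.2093
x = -2.1073


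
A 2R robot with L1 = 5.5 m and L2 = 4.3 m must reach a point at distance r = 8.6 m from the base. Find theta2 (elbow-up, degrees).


cos(theta2) = (r^2 - L1^2 - L2^2) / (2*L1*L2)
cos(theta2) = (73.96 - 30.25 - 18.49) / 47.3
cos(theta2) = 0.533192
theta2 = 57.7786 degrees


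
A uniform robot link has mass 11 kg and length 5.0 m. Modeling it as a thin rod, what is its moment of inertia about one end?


I = (1/3) * m * L^2
= (1/3) * 11 * 5.0^2
= 0.333333 * 11 * 25.0
= 91.6667 kg*m^2


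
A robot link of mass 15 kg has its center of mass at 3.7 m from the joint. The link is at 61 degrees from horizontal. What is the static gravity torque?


tau = m*g*L*cos(angle)
= 15 * 9.81 * 3.7 * cos(61 deg)
= 15 * 9.81 * 3.7 * 0.4848
= 263.957 Nm


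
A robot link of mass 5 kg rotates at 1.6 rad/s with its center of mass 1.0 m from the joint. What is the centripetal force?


F = m * omega^2 * r
= 5 * 1.6^2 * 1.0
= 5 * 2.56 * 1.0
= 12.8 N


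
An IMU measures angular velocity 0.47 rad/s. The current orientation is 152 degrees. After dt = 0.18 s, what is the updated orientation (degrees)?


delta_theta = w * dt = 0.47 * 0.18 = 0.0846 rad
= 4.8472 deg
theta_new = 152 + 4.8472 = 156.8472 deg


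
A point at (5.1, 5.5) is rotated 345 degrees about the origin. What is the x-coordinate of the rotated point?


x' = x*cos(theta) - y*sin(theta)
cos(345 deg) = 0.9659, sin(345 deg) = -0.2588
x' = 5.1 * 0.9659 - 5.5 * -0.2588
= 4.9262 - -1.4235
= 6.3497


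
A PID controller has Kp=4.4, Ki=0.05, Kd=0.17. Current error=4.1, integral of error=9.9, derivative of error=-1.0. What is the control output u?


u = Kp*e + Ki*int(e) + Kd*de/dt
= 4.4*4.1 + 0.05*9.9 + 0.17*(-1.0)
= 18.04 + 0.495 + -0.17
= 18.365


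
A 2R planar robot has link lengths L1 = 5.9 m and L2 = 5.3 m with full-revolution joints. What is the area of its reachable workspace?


r_max = L1 + L2 = 11.2 m
r_min = |L1 - L2| = 0.6 m
Area = pi*(r_max^2 - r_min^2)
= pi*(125.44 - 0.36)
= pi * 125.08
= 392.9504 m^2


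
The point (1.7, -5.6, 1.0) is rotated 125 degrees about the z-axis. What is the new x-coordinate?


Rotation about z-axis: x' = x*cos(theta) - y*sin(theta)
= 1.7 * -0.5736 - -5.6 * 0.8192
= 3.6122


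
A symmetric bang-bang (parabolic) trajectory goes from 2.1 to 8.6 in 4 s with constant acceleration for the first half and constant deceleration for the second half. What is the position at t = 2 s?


Symmetric rest-to-rest: each phase covers (pf-p0)/2 in time T/2. 0.5*a*(T/2)^2 = (pf-p0)/2 => a = 4*(pf-p0)/T^2
a = 4*(8.6-2.1)/4^2 = 1.625
t = 2 is in the acceleration phase (t <= T/2).
p = p0 + 0.5*a*t^2 = 2.1 + 0.5*1.625*2^2
= 5.35


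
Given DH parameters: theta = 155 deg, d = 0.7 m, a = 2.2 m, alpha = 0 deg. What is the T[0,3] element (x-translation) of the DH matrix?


T[0,3] = a * cos(theta)
= 2.2 * cos(155 deg)
= 2.2 * -0.9063
= -1.9939


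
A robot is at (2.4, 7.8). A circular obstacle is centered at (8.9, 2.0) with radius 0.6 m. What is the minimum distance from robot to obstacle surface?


center_dist = sqrt((2.4-8.9)^2 + (7.8-2.0)^2)
= sqrt(42.25 + 33.64)
= 8.7115
min_dist = center_dist - radius = 8.7115 - 0.6 = 8.1115 m


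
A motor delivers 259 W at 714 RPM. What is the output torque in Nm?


omega = 714 * 2*pi/60 = 74.7699 rad/s
tau = P / omega = 259 / 74.7699
= 3.464 Nm


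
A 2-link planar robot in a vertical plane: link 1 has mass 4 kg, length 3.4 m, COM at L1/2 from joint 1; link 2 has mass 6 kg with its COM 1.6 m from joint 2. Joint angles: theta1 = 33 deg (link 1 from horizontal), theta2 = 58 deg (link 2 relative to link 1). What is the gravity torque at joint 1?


Horizontal distance from joint 1 to link-1 COM:
  x_c1 = (L1/2)*cos(t1) = 1.7 * 0.8387 = 1.4257 m
Horizontal distance from joint 1 to link-2 COM:
  x_c2 = L1*cos(t1) + Lc2*cos(t1+t2)
       = 3.4*0.8387 + 1.6*-0.0175 = 2.8236 m
tau1 = m1*g*x_c1 + m2*g*x_c2
     = 4*9.81*1.4257 + 6*9.81*2.8236
     = 55.946 + 166.1945
     = 222.1405 Nm


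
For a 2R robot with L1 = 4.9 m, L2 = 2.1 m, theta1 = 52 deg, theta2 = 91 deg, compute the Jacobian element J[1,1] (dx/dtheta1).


J[1,1] = -L1*sin(t1) - L2*sin(t1+t2)
= -4.9*sin(52) - 2.1*sin(143)
= -5.1251


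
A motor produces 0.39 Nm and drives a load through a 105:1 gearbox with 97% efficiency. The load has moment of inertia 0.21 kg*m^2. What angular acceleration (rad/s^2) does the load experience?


tau_out = tau_motor * N * eta
= 0.39 * 105 * 0.97 = 39.7215 Nm
alpha = tau_out / I = 39.7215 / 0.21
= 189.15 rad/s^2


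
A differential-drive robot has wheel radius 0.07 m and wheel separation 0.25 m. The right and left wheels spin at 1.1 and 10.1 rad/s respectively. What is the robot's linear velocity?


vR = r*wR = 0.07*1.1 = 0.077 m/s
vL = r*wL = 0.07*10.1 = 0.707 m/s
v = (vR+vL)/2 = 0.392 m/s
omega = (vR-vL)/L = -2.52 rad/s
linear velocity = 0.392 m/s


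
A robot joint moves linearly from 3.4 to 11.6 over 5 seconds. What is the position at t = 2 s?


s = t/T = 2/5 = 0.4
p(t) = p0 + (pf-p0)*s
= 3.4 + (11.6 - 3.4) * 0.4
= 6.68


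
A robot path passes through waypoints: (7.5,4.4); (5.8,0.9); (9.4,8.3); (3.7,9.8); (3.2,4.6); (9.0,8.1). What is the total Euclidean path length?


Segment lengths:
  seg1 = sqrt((-1.7)^2 + (-3.5)^2) = 3.891
  seg2 = sqrt((3.6)^2 + (7.4)^2) = 8.2292
  seg3 = sqrt((-5.7)^2 + (1.5)^2) = 5.8941
  seg4 = sqrt((-0.5)^2 + (-5.2)^2) = 5.224
  seg5 = sqrt((5.8)^2 + (3.5)^2) = 6.7742
Total = 30.0125


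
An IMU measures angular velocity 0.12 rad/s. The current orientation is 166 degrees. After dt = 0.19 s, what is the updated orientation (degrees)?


delta_theta = w * dt = 0.12 * 0.19 = 0.0228 rad
= 1.3063 deg
theta_new = 166 + 1.3063 = 167.3063 deg


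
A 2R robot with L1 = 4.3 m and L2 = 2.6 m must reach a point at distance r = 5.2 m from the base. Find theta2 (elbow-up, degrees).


cos(theta2) = (r^2 - L1^2 - L2^2) / (2*L1*L2)
cos(theta2) = (27.04 - 18.49 - 6.76) / 22.36
cos(theta2) = 0.080054
theta2 = 85.4083 degrees


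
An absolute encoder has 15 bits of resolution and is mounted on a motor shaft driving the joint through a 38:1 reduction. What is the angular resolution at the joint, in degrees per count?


counts = 2^15 = 32768
effective counts at joint = 32768 * 38 = 1245184
resolution = 360 / 1245184
= 2.8911e-04 deg/count


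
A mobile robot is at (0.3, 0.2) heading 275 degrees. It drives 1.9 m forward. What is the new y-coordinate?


y_new = y0 + d*sin(theta)
= 0.2 + 1.9*sin(275)
= 0.2 + -1.8928
= -1.6928


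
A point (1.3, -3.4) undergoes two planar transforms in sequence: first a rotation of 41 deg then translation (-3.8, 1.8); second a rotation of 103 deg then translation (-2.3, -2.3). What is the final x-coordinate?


After transform 1:
x1 = cos(41)*1.3 - sin(41)*-3.4 + -3.8 = -0.5883
y1 = sin(41)*1.3 + cos(41)*-3.4 + 1.8 = 0.0869
After transform 2:
x2 = cos(103)*-0.5883 - sin(103)*0.0869 + -2.3
= -2.2523


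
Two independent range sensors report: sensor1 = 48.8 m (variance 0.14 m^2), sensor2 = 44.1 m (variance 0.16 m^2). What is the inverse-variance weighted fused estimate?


w1 = (1/var1) / (1/var1 + 1/var2)
   = 7.1429 / (7.1429 + 6.25) = 0.5333
w2 = 1 - w1 = 0.4667
fused = w1*s1 + w2*s2 = 26.0267 + 20.58
= 46.6067 m


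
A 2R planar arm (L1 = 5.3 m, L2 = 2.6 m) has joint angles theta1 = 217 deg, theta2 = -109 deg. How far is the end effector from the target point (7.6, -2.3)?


End effector via forward kinematics:
x = L1*cos(t1) + L2*cos(t1+t2) = -5.0362
y = L1*sin(t1) + L2*sin(t1+t2) = -0.7169
Distance to target:
d = sqrt((7.6 - -5.0362)^2 + (-2.3 - -0.7169)^2)
= sqrt(159.6739 + 2.5063)
= 12.735 m


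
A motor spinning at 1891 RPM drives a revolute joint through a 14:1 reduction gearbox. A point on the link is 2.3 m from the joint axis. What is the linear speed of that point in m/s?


omega_motor = 1891 * 2*pi/60 = 198.0251 rad/s
omega_joint = omega_motor / 14 = 14.1446 rad/s
v = omega_joint * r = 14.1446 * 2.3
= 32.5327 m/s


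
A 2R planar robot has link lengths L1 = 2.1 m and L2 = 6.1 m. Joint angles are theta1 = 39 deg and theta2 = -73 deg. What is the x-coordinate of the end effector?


Convert angles to radians: theta1 = 0.6807, theta2 = -1.2741
x = L1*cos(theta1) + L2*cos(theta1+theta2)
x = 1.632 + 5.0571
x = 6.6891


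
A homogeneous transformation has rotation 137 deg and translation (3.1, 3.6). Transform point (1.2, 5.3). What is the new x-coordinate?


x' = cos(theta)*px - sin(theta)*py + tx
= -0.7314*1.2 - 0.682*5.3 + 3.1
= -1.3922


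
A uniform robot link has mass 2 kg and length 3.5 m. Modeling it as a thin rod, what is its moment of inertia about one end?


I = (1/3) * m * L^2
= (1/3) * 2 * 3.5^2
= 0.333333 * 2 * 12.25
= 8.1667 kg*m^2


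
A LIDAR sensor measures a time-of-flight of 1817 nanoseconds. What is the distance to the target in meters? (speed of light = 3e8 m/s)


tof = 1817 ns = 1.817e-06 s
dist = c * tof / 2
= 3e8 * 1.817e-06 / 2
= 272.55 m


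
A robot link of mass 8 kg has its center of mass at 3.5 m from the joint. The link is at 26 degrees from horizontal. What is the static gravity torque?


tau = m*g*L*cos(angle)
= 8 * 9.81 * 3.5 * cos(26 deg)
= 8 * 9.81 * 3.5 * 0.8988
= 246.8807 Nm


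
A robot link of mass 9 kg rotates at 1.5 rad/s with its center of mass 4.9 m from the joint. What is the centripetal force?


F = m * omega^2 * r
= 9 * 1.5^2 * 4.9
= 9 * 2.25 * 4.9
= 99.225 N


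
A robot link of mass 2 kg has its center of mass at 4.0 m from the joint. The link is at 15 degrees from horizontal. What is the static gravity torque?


tau = m*g*L*cos(angle)
= 2 * 9.81 * 4.0 * cos(15 deg)
= 2 * 9.81 * 4.0 * 0.9659
= 75.8059 Nm


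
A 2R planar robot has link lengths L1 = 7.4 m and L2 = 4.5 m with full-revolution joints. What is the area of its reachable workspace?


r_max = L1 + L2 = 11.9 m
r_min = |L1 - L2| = 2.9 m
Area = pi*(r_max^2 - r_min^2)
= pi*(141.61 - 8.41)
= pi * 133.2
= 418.4601 m^2


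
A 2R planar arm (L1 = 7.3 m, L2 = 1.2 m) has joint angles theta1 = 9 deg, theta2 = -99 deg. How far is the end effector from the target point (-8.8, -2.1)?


End effector via forward kinematics:
x = L1*cos(t1) + L2*cos(t1+t2) = 7.2101
y = L1*sin(t1) + L2*sin(t1+t2) = -0.058
Distance to target:
d = sqrt((-8.8 - 7.2101)^2 + (-2.1 - -0.058)^2)
= sqrt(256.3241 + 4.1696)
= 16.1398 m


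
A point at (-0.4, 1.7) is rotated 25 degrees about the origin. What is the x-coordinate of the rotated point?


x' = x*cos(theta) - y*sin(theta)
cos(25 deg) = 0.9063, sin(25 deg) = 0.4226
x' = -0.4 * 0.9063 - 1.7 * 0.4226
= -0.3625 - 0.7185
= -1.081


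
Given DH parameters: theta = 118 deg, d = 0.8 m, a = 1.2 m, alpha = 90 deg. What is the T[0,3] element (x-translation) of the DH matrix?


T[0,3] = a * cos(theta)
= 1.2 * cos(118 deg)
= 1.2 * -0.4695
= -0.5634


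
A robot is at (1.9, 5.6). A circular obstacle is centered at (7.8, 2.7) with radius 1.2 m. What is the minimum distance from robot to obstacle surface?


center_dist = sqrt((1.9-7.8)^2 + (5.6-2.7)^2)
= sqrt(34.81 + 8.41)
= 6.5742
min_dist = center_dist - radius = 6.5742 - 1.2 = 5.3742 m


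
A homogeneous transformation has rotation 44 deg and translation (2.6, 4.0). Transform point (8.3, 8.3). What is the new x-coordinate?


x' = cos(theta)*px - sin(theta)*py + tx
= 0.7193*8.3 - 0.6947*8.3 + 2.6
= 2.8049
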